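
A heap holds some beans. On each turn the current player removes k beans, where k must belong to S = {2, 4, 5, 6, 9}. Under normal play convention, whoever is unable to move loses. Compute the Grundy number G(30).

G(0) = 0
G(1) = mex{} = 0
G(2) = mex{0} = 1
G(3) = mex{0} = 1
G(4) = mex{1,0} = 2
G(5) = mex{1,0,0} = 2
G(6) = mex{2,1,0,0} = 3
G(7) = mex{2,1,1,0} = 3
G(8) = mex{3,2,1,1} = 0
G(9) = mex{3,2,2,1,0} = 4
G(10) = mex{0,3,2,2,0} = 1
G(11) = mex{4,3,3,2,1} = 0
G(12) = mex{1,0,3,3,1} = 2
G(13) = mex{0,4,0,3,2} = 1
G(14) = mex{2,1,4,0,2} = 3
G(15) = mex{1,0,1,4,3} = 2
G(16) = mex{3,2,0,1,3} = 4
G(17) = mex{2,1,2,0,0} = 3
G(18) = mex{4,3,1,2,4} = 0
G(19) = mex{3,2,3,1,1} = 0
G(20) = mex{0,4,2,3,0} = 1
G(21) = mex{0,3,4,2,2} = 1
G(22) = mex{1,0,3,4,1} = 2
G(23) = mex{1,0,0,3,3} = 2
G(24) = mex{2,1,0,0,2} = 3
G(25) = mex{2,1,1,0,4} = 3
G(26) = mex{3,2,1,1,3} = 0
G(27) = mex{3,2,2,1,0} = 4
G(28) = mex{0,3,2,2,0} = 1
G(29) = mex{4,3,3,2,1} = 0
G(30) = mex{1,0,3,3,1} = 2

2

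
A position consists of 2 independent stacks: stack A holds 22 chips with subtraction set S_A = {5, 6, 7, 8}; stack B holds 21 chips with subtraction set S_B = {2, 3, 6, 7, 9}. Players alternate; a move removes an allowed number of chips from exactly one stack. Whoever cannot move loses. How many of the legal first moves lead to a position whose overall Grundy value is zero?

2

Stack A, S = {5, 6, 7, 8}:
G(0) = 0
G(1) = mex{} = 0
G(2) = mex{} = 0
G(3) = mex{} = 0
G(4) = mex{} = 0
G(5) = mex{0} = 1
G(6) = mex{0,0} = 1
G(7) = mex{0,0,0} = 1
G(8) = mex{0,0,0,0} = 1
G(9) = mex{0,0,0,0} = 1
G(10) = mex{1,0,0,0} = 2
G(11) = mex{1,1,0,0} = 2
G(12) = mex{1,1,1,0} = 2
G(13) = mex{1,1,1,1} = 0
G(14) = mex{1,1,1,1} = 0
G(15) = mex{2,1,1,1} = 0
G(16) = mex{2,2,1,1} = 0
G(17) = mex{2,2,2,1} = 0
G(18) = mex{0,2,2,2} = 1
G(19) = mex{0,0,2,2} = 1
G(20) = mex{0,0,0,2} = 1
G(21) = mex{0,0,0,0} = 1
G(22) = mex{0,0,0,0} = 1
G_A(22) = 1.
Stack B, S = {2, 3, 6, 7, 9}:
n :  0  1  2  3  4  5  6  7  8  9 10 11 12 13 14 15 16 17 18 19 20 21
G :  0  0  1  1  2  0  3  1  2  2  3  3  4  0  5  1  4  0  0  1  1  2
G_B(21) = 2.
Combined Grundy value = 1 ⊕ 2 = 3.
A winning move leaves total XOR = 0, i.e. changes one component's Grundy value g to g ⊕ X where X is the current total.
Stack A: need g' = 1⊕3 = 2. Options: 22−5→G=0, 22−6→G=0, 22−7→G=0, 22−8→G=0. Hits: 0.
Stack B: need g' = 2⊕3 = 1. Options: 21−2→G=1, 21−3→G=0, 21−6→G=1, 21−7→G=5, 21−9→G=4. Hits: 2.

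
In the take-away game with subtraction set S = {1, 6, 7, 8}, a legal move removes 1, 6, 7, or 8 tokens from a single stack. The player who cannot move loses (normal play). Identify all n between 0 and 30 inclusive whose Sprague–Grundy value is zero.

n :  0  1  2  3  4  5  6  7  8  9 10 11 12 13 14 15 16 17 18 19 20 21 22 23 24 25 26 27 28 29 30
G :  0  1  0  1  0  1  2  3  2  3  2  3  4  0  1  0  1  0  1  2  3  2  3  2  3  4  0  1  0  1  0
P-positions are exactly the n with G(n) = 0.

0, 2, 4, 13, 15, 17, 26, 28, 30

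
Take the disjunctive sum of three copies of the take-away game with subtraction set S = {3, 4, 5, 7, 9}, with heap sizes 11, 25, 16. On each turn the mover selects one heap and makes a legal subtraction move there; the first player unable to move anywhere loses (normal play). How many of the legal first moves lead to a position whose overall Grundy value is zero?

5

All heaps use S = {3, 4, 5, 7, 9}:
n :  0  1  2  3  4  5  6  7  8  9 10 11 12 13 14 15 16 17 18 19 20 21 22 23 24 25
G :  0  0  0  1  1  1  2  2  2  3  3  3  0  0  0  1  1  1  2  2  2  3  3  3  0  0
Heap A: G(11) = 3.
Heap B: G(25) = 0.
Heap C: G(16) = 1.
Combined Grundy value = 3 ⊕ 0 ⊕ 1 = 2.
A winning move leaves total XOR = 0, i.e. changes one component's Grundy value g to g ⊕ X where X is the current total.
Heap A: need g' = 3⊕2 = 1. Options: 11−3→G=2, 11−4→G=2, 11−5→G=2, 11−7→G=1, 11−9→G=0. Hits: 1.
Heap B: need g' = 0⊕2 = 2. Options: 25−3→G=3, 25−4→G=3, 25−5→G=2, 25−7→G=2, 25−9→G=1. Hits: 2.
Heap C: need g' = 1⊕2 = 3. Options: 16−3→G=0, 16−4→G=0, 16−5→G=3, 16−7→G=3, 16−9→G=2. Hits: 2.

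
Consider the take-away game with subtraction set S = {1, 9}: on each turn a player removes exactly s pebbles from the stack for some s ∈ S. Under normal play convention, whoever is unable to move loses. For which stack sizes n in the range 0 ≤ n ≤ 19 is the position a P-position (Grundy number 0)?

G(0) = 0
G(1) = mex{0} = 1
G(2) = mex{1} = 0
G(3) = mex{0} = 1
G(4) = mex{1} = 0
G(5) = mex{0} = 1
G(6) = mex{1} = 0
G(7) = mex{0} = 1
G(8) = mex{1} = 0
G(9) = mex{0,0} = 1
G(10) = mex{1,1} = 0
G(11) = mex{0,0} = 1
G(12) = mex{1,1} = 0
G(13) = mex{0,0} = 1
G(14) = mex{1,1} = 0
G(15) = mex{0,0} = 1
G(16) = mex{1,1} = 0
G(17) = mex{0,0} = 1
G(18) = mex{1,1} = 0
G(19) = mex{0,0} = 1
P-positions are exactly the n with G(n) = 0.

0, 2, 4, 6, 8, 10, 12, 14, 16, 18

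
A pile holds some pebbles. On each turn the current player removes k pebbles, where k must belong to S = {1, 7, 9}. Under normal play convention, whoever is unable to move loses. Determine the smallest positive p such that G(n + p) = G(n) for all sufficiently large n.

2

n :  0  1  2  3  4  5  6  7  8  9 10 11 12 13 14
G :  0  1  0  1  0  1  0  1  0  1  0  1  0  1  0
G(n+2) = G(n) holds for n = 0,…,8 (a full window of length max(S) = 9), so the sequence is purely periodic with period 2.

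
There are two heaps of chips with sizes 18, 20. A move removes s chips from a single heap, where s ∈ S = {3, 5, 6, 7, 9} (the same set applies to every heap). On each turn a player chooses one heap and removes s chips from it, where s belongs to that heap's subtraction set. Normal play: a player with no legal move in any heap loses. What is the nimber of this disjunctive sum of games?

0

All heaps use S = {3, 5, 6, 7, 9}:
G(0) = 0
G(1) = mex{} = 0
G(2) = mex{} = 0
G(3) = mex{0} = 1
G(4) = mex{0} = 1
G(5) = mex{0,0} = 1
G(6) = mex{1,0,0} = 2
G(7) = mex{1,0,0,0} = 2
G(8) = mex{1,1,0,0} = 2
G(9) = mex{2,1,1,0,0} = 3
G(10) = mex{2,1,1,1,0} = 3
G(11) = mex{2,2,1,1,0} = 3
G(12) = mex{3,2,2,1,1} = 0
G(13) = mex{3,2,2,2,1} = 0
G(14) = mex{3,3,2,2,1} = 0
G(15) = mex{0,3,3,2,2} = 1
G(16) = mex{0,3,3,3,2} = 1
G(17) = mex{0,0,3,3,2} = 1
G(18) = mex{1,0,0,3,3} = 2
G(19) = mex{1,0,0,0,3} = 2
G(20) = mex{1,1,0,0,3} = 2
Heap A: G(18) = 2.
Heap B: G(20) = 2.
Combined Grundy value = 2 ⊕ 2 = 0.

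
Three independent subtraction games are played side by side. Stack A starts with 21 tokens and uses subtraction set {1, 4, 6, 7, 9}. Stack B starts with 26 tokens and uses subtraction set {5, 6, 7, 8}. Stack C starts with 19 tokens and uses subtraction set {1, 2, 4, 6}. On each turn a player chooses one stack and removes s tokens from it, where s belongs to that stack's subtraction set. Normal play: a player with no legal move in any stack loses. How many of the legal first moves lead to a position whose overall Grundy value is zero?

1

Stack A, S = {1, 4, 6, 7, 9}:
n :  0  1  2  3  4  5  6  7  8  9 10 11 12 13 14 15 16 17 18 19 20 21
G :  0  1  0  1  2  0  1  2  3  2  0  1  2  0  1  0  1  2  0  1  2  3
G_A(21) = 3.
Stack B, S = {5, 6, 7, 8}:
G(0) = 0
G(1) = mex{} = 0
G(2) = mex{} = 0
G(3) = mex{} = 0
G(4) = mex{} = 0
G(5) = mex{0} = 1
G(6) = mex{0,0} = 1
G(7) = mex{0,0,0} = 1
G(8) = mex{0,0,0,0} = 1
G(9) = mex{0,0,0,0} = 1
G(10) = mex{1,0,0,0} = 2
G(11) = mex{1,1,0,0} = 2
G(12) = mex{1,1,1,0} = 2
G(13) = mex{1,1,1,1} = 0
G(14) = mex{1,1,1,1} = 0
G(15) = mex{2,1,1,1} = 0
G(16) = mex{2,2,1,1} = 0
G(17) = mex{2,2,2,1} = 0
G(18) = mex{0,2,2,2} = 1
G(19) = mex{0,0,2,2} = 1
G(20) = mex{0,0,0,2} = 1
G(21) = mex{0,0,0,0} = 1
G(22) = mex{0,0,0,0} = 1
G(23) = mex{1,0,0,0} = 2
G(24) = mex{1,1,0,0} = 2
G(25) = mex{1,1,1,0} = 2
G(26) = mex{1,1,1,1} = 0
G_B(26) = 0.
Stack C, S = {1, 2, 4, 6}:
n :  0  1  2  3  4  5  6  7  8  9 10 11 12 13 14 15 16 17 18 19
G :  0  1  2  0  1  2  3  4  0  1  2  0  1  2  3  4  0  1  2  0
G_C(19) = 0.
Combined Grundy value = 3 ⊕ 0 ⊕ 0 = 3.
A winning move leaves total XOR = 0, i.e. changes one component's Grundy value g to g ⊕ X where X is the current total.
Stack A: need g' = 3⊕3 = 0. Options: 21−1→G=2, 21−4→G=2, 21−6→G=0, 21−7→G=1, 21−9→G=2. Hits: 1.
Stack B: need g' = 0⊕3 = 3. Options: 26−5→G=1, 26−6→G=1, 26−7→G=1, 26−8→G=1. Hits: 0.
Stack C: need g' = 0⊕3 = 3. Options: 19−1→G=2, 19−2→G=1, 19−4→G=4, 19−6→G=2. Hits: 0.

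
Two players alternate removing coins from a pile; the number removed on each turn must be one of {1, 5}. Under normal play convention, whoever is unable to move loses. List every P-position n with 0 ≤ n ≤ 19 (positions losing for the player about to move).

n :  0  1  2  3  4  5  6  7  8  9 10 11 12 13 14 15 16 17 18 19
G :  0  1  0  1  0  1  0  1  0  1  0  1  0  1  0  1  0  1  0  1
P-positions are exactly the n with G(n) = 0.

0, 2, 4, 6, 8, 10, 12, 14, 16, 18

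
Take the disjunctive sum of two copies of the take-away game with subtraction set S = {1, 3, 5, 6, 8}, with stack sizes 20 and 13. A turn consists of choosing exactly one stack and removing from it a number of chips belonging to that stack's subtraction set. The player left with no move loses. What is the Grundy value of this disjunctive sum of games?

3

All stacks use S = {1, 3, 5, 6, 8}:
G(0) = 0
G(1) = mex{0} = 1
G(2) = mex{1} = 0
G(3) = mex{0,0} = 1
G(4) = mex{1,1} = 0
G(5) = mex{0,0,0} = 1
G(6) = mex{1,1,1,0} = 2
G(7) = mex{2,0,0,1} = 3
G(8) = mex{3,1,1,0,0} = 2
G(9) = mex{2,2,0,1,1} = 3
G(10) = mex{3,3,1,0,0} = 2
G(11) = mex{2,2,2,1,1} = 0
G(12) = mex{0,3,3,2,0} = 1
G(13) = mex{1,2,2,3,1} = 0
G(14) = mex{0,0,3,2,2} = 1
G(15) = mex{1,1,2,3,3} = 0
G(16) = mex{0,0,0,2,2} = 1
G(17) = mex{1,1,1,0,3} = 2
G(18) = mex{2,0,0,1,2} = 3
G(19) = mex{3,1,1,0,0} = 2
G(20) = mex{2,2,0,1,1} = 3
Stack A: G(20) = 3.
Stack B: G(13) = 0.
Combined Grundy value = 3 ⊕ 0 = 3.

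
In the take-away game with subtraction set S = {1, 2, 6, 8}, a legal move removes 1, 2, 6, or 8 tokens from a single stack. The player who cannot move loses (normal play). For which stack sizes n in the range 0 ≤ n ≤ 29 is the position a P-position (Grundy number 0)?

G(0) = 0
G(1) = mex{0} = 1
G(2) = mex{1,0} = 2
G(3) = mex{2,1} = 0
G(4) = mex{0,2} = 1
G(5) = mex{1,0} = 2
G(6) = mex{2,1,0} = 3
G(7) = mex{3,2,1} = 0
G(8) = mex{0,3,2,0} = 1
G(9) = mex{1,0,0,1} = 2
G(10) = mex{2,1,1,2} = 0
G(11) = mex{0,2,2,0} = 1
G(12) = mex{1,0,3,1} = 2
G(13) = mex{2,1,0,2} = 3
G(14) = mex{3,2,1,3} = 0
G(15) = mex{0,3,2,0} = 1
G(16) = mex{1,0,0,1} = 2
G(17) = mex{2,1,1,2} = 0
G(18) = mex{0,2,2,0} = 1
G(19) = mex{1,0,3,1} = 2
G(20) = mex{2,1,0,2} = 3
G(21) = mex{3,2,1,3} = 0
G(22) = mex{0,3,2,0} = 1
G(23) = mex{1,0,0,1} = 2
G(24) = mex{2,1,1,2} = 0
G(25) = mex{0,2,2,0} = 1
G(26) = mex{1,0,3,1} = 2
G(27) = mex{2,1,0,2} = 3
G(28) = mex{3,2,1,3} = 0
G(29) = mex{0,3,2,0} = 1
P-positions are exactly the n with G(n) = 0.

0, 3, 7, 10, 14, 17, 21, 24, 28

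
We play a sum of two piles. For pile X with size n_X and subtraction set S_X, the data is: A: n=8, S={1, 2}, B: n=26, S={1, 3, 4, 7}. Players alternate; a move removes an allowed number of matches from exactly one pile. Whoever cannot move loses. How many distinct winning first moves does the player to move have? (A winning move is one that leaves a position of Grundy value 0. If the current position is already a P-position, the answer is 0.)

2

Pile A, S = {1, 2}:
G(0) = 0
G(1) = mex{0} = 1
G(2) = mex{1,0} = 2
G(3) = mex{2,1} = 0
G(4) = mex{0,2} = 1
G(5) = mex{1,0} = 2
G(6) = mex{2,1} = 0
G(7) = mex{0,2} = 1
G(8) = mex{1,0} = 2
G_A(8) = 2.
Pile B, S = {1, 3, 4, 7}:
n :  0  1  2  3  4  5  6  7  8  9 10 11 12 13 14 15 16 17 18 19 20 21 22 23 24 25 26
G :  0  1  0  1  2  3  2  3  0  1  0  1  2  3  2  3  0  1  0  1  2  3  2  3  0  1  0
G_B(26) = 0.
Combined Grundy value = 2 ⊕ 0 = 2.
A winning move leaves total XOR = 0, i.e. changes one component's Grundy value g to g ⊕ X where X is the current total.
Pile A: need g' = 2⊕2 = 0. Options: 8−1→G=1, 8−2→G=0. Hits: 1.
Pile B: need g' = 0⊕2 = 2. Options: 26−1→G=1, 26−3→G=3, 26−4→G=2, 26−7→G=1. Hits: 1.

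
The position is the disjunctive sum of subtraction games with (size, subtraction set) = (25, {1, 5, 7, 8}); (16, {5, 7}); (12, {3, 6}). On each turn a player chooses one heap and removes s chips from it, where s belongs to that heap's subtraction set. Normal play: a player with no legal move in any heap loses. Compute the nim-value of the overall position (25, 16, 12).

Heap A, S = {1, 5, 7, 8}:
n :  0  1  2  3  4  5  6  7  8  9 10 11 12 13 14 15 16 17 18 19 20 21 22 23 24 25
G :  0  1  0  1  0  1  0  1  2  3  2  3  2  3  2  0  1  0  1  0  1  0  1  2  3  2
G_A(25) = 2.
Heap B, S = {5, 7}:
G(0) = 0
G(1) = mex{} = 0
G(2) = mex{} = 0
G(3) = mex{} = 0
G(4) = mex{} = 0
G(5) = mex{0} = 1
G(6) = mex{0} = 1
G(7) = mex{0,0} = 1
G(8) = mex{0,0} = 1
G(9) = mex{0,0} = 1
G(10) = mex{1,0} = 2
G(11) = mex{1,0} = 2
G(12) = mex{1,1} = 0
G(13) = mex{1,1} = 0
G(14) = mex{1,1} = 0
G(15) = mex{2,1} = 0
G(16) = mex{2,1} = 0
G_B(16) = 0.
Heap C, S = {3, 6}:
G(0) = 0
G(1) = mex{} = 0
G(2) = mex{} = 0
G(3) = mex{0} = 1
G(4) = mex{0} = 1
G(5) = mex{0} = 1
G(6) = mex{1,0} = 2
G(7) = mex{1,0} = 2
G(8) = mex{1,0} = 2
G(9) = mex{2,1} = 0
G(10) = mex{2,1} = 0
G(11) = mex{2,1} = 0
G(12) = mex{0,2} = 1
G_C(12) = 1.
Combined Grundy value = 2 ⊕ 0 ⊕ 1 = 3.

3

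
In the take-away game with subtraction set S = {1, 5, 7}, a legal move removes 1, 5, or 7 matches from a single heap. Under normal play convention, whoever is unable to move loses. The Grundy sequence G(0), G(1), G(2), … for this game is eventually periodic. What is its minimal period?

2

n :  0  1  2  3  4  5  6  7  8  9 10 11 12 13 14
G :  0  1  0  1  0  1  0  1  0  1  0  1  0  1  0
G(n+2) = G(n) holds for n = 0,…,6 (a full window of length max(S) = 7), so the sequence is purely periodic with period 2.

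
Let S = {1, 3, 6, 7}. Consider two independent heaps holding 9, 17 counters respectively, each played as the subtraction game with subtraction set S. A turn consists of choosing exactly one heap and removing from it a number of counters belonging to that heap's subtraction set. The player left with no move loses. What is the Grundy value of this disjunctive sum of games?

2

All heaps use S = {1, 3, 6, 7}:
n :  0  1  2  3  4  5  6  7  8  9 10 11 12 13 14 15 16 17
G :  0  1  0  1  0  1  2  3  2  3  2  3  0  1  0  1  0  1
Heap A: G(9) = 3.
Heap B: G(17) = 1.
Combined Grundy value = 3 ⊕ 1 = 2.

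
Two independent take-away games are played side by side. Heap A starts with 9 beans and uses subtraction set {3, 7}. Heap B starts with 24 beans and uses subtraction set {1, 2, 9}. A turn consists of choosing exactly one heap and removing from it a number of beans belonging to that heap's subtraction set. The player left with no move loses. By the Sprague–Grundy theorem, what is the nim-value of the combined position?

Heap A, S = {3, 7}:
G(0) = 0
G(1) = mex{} = 0
G(2) = mex{} = 0
G(3) = mex{0} = 1
G(4) = mex{0} = 1
G(5) = mex{0} = 1
G(6) = mex{1} = 0
G(7) = mex{1,0} = 2
G(8) = mex{1,0} = 2
G(9) = mex{0,0} = 1
G_A(9) = 1.
Heap B, S = {1, 2, 9}:
G(0) = 0
G(1) = mex{0} = 1
G(2) = mex{1,0} = 2
G(3) = mex{2,1} = 0
G(4) = mex{0,2} = 1
G(5) = mex{1,0} = 2
G(6) = mex{2,1} = 0
G(7) = mex{0,2} = 1
G(8) = mex{1,0} = 2
G(9) = mex{2,1,0} = 3
G(10) = mex{3,2,1} = 0
G(11) = mex{0,3,2} = 1
G(12) = mex{1,0,0} = 2
G(13) = mex{2,1,1} = 0
G(14) = mex{0,2,2} = 1
G(15) = mex{1,0,0} = 2
G(16) = mex{2,1,1} = 0
G(17) = mex{0,2,2} = 1
G(18) = mex{1,0,3} = 2
G(19) = mex{2,1,0} = 3
G(20) = mex{3,2,1} = 0
G(21) = mex{0,3,2} = 1
G(22) = mex{1,0,0} = 2
G(23) = mex{2,1,1} = 0
G(24) = mex{0,2,2} = 1
G_B(24) = 1.
Combined Grundy value = 1 ⊕ 1 = 0.

0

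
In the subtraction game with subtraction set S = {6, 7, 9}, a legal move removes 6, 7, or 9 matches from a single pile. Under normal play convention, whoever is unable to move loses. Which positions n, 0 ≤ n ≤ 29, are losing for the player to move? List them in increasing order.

G(0) = 0
G(1) = mex{} = 0
G(2) = mex{} = 0
G(3) = mex{} = 0
G(4) = mex{} = 0
G(5) = mex{} = 0
G(6) = mex{0} = 1
G(7) = mex{0,0} = 1
G(8) = mex{0,0} = 1
G(9) = mex{0,0,0} = 1
G(10) = mex{0,0,0} = 1
G(11) = mex{0,0,0} = 1
G(12) = mex{1,0,0} = 2
G(13) = mex{1,1,0} = 2
G(14) = mex{1,1,0} = 2
G(15) = mex{1,1,1} = 0
G(16) = mex{1,1,1} = 0
G(17) = mex{1,1,1} = 0
G(18) = mex{2,1,1} = 0
G(19) = mex{2,2,1} = 0
G(20) = mex{2,2,1} = 0
G(21) = mex{0,2,2} = 1
G(22) = mex{0,0,2} = 1
G(23) = mex{0,0,2} = 1
G(24) = mex{0,0,0} = 1
G(25) = mex{0,0,0} = 1
G(26) = mex{0,0,0} = 1
G(27) = mex{1,0,0} = 2
G(28) = mex{1,1,0} = 2
G(29) = mex{1,1,0} = 2
P-positions are exactly the n with G(n) = 0.

0, 1, 2, 3, 4, 5, 15, 16, 17, 18, 19, 20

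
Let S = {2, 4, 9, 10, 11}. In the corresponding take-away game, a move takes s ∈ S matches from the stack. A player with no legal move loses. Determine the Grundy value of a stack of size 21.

G(0) = 0
G(1) = mex{} = 0
G(2) = mex{0} = 1
G(3) = mex{0} = 1
G(4) = mex{1,0} = 2
G(5) = mex{1,0} = 2
G(6) = mex{2,1} = 0
G(7) = mex{2,1} = 0
G(8) = mex{0,2} = 1
G(9) = mex{0,2,0} = 1
G(10) = mex{1,0,0,0} = 2
G(11) = mex{1,0,1,0,0} = 2
G(12) = mex{2,1,1,1,0} = 3
G(13) = mex{2,1,2,1,1} = 0
G(14) = mex{3,2,2,2,1} = 0
G(15) = mex{0,2,0,2,2} = 1
G(16) = mex{0,3,0,0,2} = 1
G(17) = mex{1,0,1,0,0} = 2
G(18) = mex{1,0,1,1,0} = 2
G(19) = mex{2,1,2,1,1} = 0
G(20) = mex{2,1,2,2,1} = 0
G(21) = mex{0,2,3,2,2} = 1

1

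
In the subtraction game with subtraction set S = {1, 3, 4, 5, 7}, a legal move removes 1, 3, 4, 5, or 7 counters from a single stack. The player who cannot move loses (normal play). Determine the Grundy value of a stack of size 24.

0

G(0) = 0
G(1) = mex{0} = 1
G(2) = mex{1} = 0
G(3) = mex{0,0} = 1
G(4) = mex{1,1,0} = 2
G(5) = mex{2,0,1,0} = 3
G(6) = mex{3,1,0,1} = 2
G(7) = mex{2,2,1,0,0} = 3
G(8) = mex{3,3,2,1,1} = 0
G(9) = mex{0,2,3,2,0} = 1
G(10) = mex{1,3,2,3,1} = 0
G(11) = mex{0,0,3,2,2} = 1
G(12) = mex{1,1,0,3,3} = 2
G(13) = mex{2,0,1,0,2} = 3
G(14) = mex{3,1,0,1,3} = 2
G(15) = mex{2,2,1,0,0} = 3
G(16) = mex{3,3,2,1,1} = 0
G(17) = mex{0,2,3,2,0} = 1
G(18) = mex{1,3,2,3,1} = 0
G(19) = mex{0,0,3,2,2} = 1
G(20) = mex{1,1,0,3,3} = 2
G(21) = mex{2,0,1,0,2} = 3
G(22) = mex{3,1,0,1,3} = 2
G(23) = mex{2,2,1,0,0} = 3
G(24) = mex{3,3,2,1,1} = 0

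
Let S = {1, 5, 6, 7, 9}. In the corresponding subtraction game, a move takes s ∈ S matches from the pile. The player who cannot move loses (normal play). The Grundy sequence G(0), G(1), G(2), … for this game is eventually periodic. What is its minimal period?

G(0) = 0
G(1) = mex{0} = 1
G(2) = mex{1} = 0
G(3) = mex{0} = 1
G(4) = mex{1} = 0
G(5) = mex{0,0} = 1
G(6) = mex{1,1,0} = 2
G(7) = mex{2,0,1,0} = 3
G(8) = mex{3,1,0,1} = 2
G(9) = mex{2,0,1,0,0} = 3
G(10) = mex{3,1,0,1,1} = 2
G(11) = mex{2,2,1,0,0} = 3
G(12) = mex{3,3,2,1,1} = 0
G(13) = mex{0,2,3,2,0} = 1
G(14) = mex{1,3,2,3,1} = 0
G(15) = mex{0,2,3,2,2} = 1
G(16) = mex{1,3,2,3,3} = 0
G(17) = mex{0,0,3,2,2} = 1
G(18) = mex{1,1,0,3,3} = 2
G(19) = mex{2,0,1,0,2} = 3
G(20) = mex{3,1,0,1,3} = 2
G(21) = mex{2,0,1,0,0} = 3
G(22) = mex{3,1,0,1,1} = 2
G(23) = mex{2,2,1,0,0} = 3
G(24) = mex{3,3,2,1,1} = 0
G(25) = mex{0,2,3,2,0} = 1
G(n+12) = G(n) holds for n = 0,…,8 (a full window of length max(S) = 9), so the sequence is purely periodic with period 12.

12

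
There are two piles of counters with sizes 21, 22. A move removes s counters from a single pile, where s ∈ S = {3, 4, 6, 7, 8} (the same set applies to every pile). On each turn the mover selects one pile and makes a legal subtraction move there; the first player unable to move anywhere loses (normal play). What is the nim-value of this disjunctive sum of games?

All piles use S = {3, 4, 6, 7, 8}:
G(0) = 0
G(1) = mex{} = 0
G(2) = mex{} = 0
G(3) = mex{0} = 1
G(4) = mex{0,0} = 1
G(5) = mex{0,0} = 1
G(6) = mex{1,0,0} = 2
G(7) = mex{1,1,0,0} = 2
G(8) = mex{1,1,0,0,0} = 2
G(9) = mex{2,1,1,0,0} = 3
G(10) = mex{2,2,1,1,0} = 3
G(11) = mex{2,2,1,1,1} = 0
G(12) = mex{3,2,2,1,1} = 0
G(13) = mex{3,3,2,2,1} = 0
G(14) = mex{0,3,2,2,2} = 1
G(15) = mex{0,0,3,2,2} = 1
G(16) = mex{0,0,3,3,2} = 1
G(17) = mex{1,0,0,3,3} = 2
G(18) = mex{1,1,0,0,3} = 2
G(19) = mex{1,1,0,0,0} = 2
G(20) = mex{2,1,1,0,0} = 3
G(21) = mex{2,2,1,1,0} = 3
G(22) = mex{2,2,1,1,1} = 0
Pile A: G(21) = 3.
Pile B: G(22) = 0.
Combined Grundy value = 3 ⊕ 0 = 3.

3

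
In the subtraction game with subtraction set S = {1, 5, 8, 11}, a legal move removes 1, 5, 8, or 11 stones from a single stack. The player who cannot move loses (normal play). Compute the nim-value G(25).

n :  0  1  2  3  4  5  6  7  8  9 10 11 12 13 14 15 16 17 18 19 20 21 22 23 24 25
G :  0  1  0  1  0  1  0  1  2  3  2  3  2  3  2  3  0  1  0  1  0  1  0  1  2  3

3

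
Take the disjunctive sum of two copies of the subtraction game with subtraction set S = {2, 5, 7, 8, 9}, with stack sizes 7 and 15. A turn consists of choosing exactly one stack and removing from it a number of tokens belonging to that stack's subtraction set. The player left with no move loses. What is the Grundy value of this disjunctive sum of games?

All stacks use S = {2, 5, 7, 8, 9}:
G(0) = 0
G(1) = mex{} = 0
G(2) = mex{0} = 1
G(3) = mex{0} = 1
G(4) = mex{1} = 0
G(5) = mex{1,0} = 2
G(6) = mex{0,0} = 1
G(7) = mex{2,1,0} = 3
G(8) = mex{1,1,0,0} = 2
G(9) = mex{3,0,1,0,0} = 2
G(10) = mex{2,2,1,1,0} = 3
G(11) = mex{2,1,0,1,1} = 3
G(12) = mex{3,3,2,0,1} = 4
G(13) = mex{3,2,1,2,0} = 4
G(14) = mex{4,2,3,1,2} = 0
G(15) = mex{4,3,2,3,1} = 0
Stack A: G(7) = 3.
Stack B: G(15) = 0.
Combined Grundy value = 3 ⊕ 0 = 3.

3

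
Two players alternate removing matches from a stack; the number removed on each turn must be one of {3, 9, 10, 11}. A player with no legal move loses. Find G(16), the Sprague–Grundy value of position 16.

3

G(0) = 0
G(1) = mex{} = 0
G(2) = mex{} = 0
G(3) = mex{0} = 1
G(4) = mex{0} = 1
G(5) = mex{0} = 1
G(6) = mex{1} = 0
G(7) = mex{1} = 0
G(8) = mex{1} = 0
G(9) = mex{0,0} = 1
G(10) = mex{0,0,0} = 1
G(11) = mex{0,0,0,0} = 1
G(12) = mex{1,1,0,0} = 2
G(13) = mex{1,1,1,0} = 2
G(14) = mex{1,1,1,1} = 0
G(15) = mex{2,0,1,1} = 3
G(16) = mex{2,0,0,1} = 3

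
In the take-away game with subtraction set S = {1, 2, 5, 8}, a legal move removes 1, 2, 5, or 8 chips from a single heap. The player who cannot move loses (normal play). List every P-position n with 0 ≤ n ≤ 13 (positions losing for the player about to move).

0, 3, 6, 9, 12

G(0) = 0
G(1) = mex{0} = 1
G(2) = mex{1,0} = 2
G(3) = mex{2,1} = 0
G(4) = mex{0,2} = 1
G(5) = mex{1,0,0} = 2
G(6) = mex{2,1,1} = 0
G(7) = mex{0,2,2} = 1
G(8) = mex{1,0,0,0} = 2
G(9) = mex{2,1,1,1} = 0
G(10) = mex{0,2,2,2} = 1
G(11) = mex{1,0,0,0} = 2
G(12) = mex{2,1,1,1} = 0
G(13) = mex{0,2,2,2} = 1
P-positions are exactly the n with G(n) = 0.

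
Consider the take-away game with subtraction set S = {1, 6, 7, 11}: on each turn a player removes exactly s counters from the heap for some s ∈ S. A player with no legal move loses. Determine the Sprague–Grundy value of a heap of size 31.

G(0) = 0
G(1) = mex{0} = 1
G(2) = mex{1} = 0
G(3) = mex{0} = 1
G(4) = mex{1} = 0
G(5) = mex{0} = 1
G(6) = mex{1,0} = 2
G(7) = mex{2,1,0} = 3
G(8) = mex{3,0,1} = 2
G(9) = mex{2,1,0} = 3
G(10) = mex{3,0,1} = 2
G(11) = mex{2,1,0,0} = 3
G(12) = mex{3,2,1,1} = 0
G(13) = mex{0,3,2,0} = 1
G(14) = mex{1,2,3,1} = 0
G(15) = mex{0,3,2,0} = 1
G(16) = mex{1,2,3,1} = 0
G(17) = mex{0,3,2,2} = 1
G(18) = mex{1,0,3,3} = 2
G(19) = mex{2,1,0,2} = 3
G(20) = mex{3,0,1,3} = 2
G(21) = mex{2,1,0,2} = 3
G(22) = mex{3,0,1,3} = 2
G(23) = mex{2,1,0,0} = 3
G(24) = mex{3,2,1,1} = 0
G(25) = mex{0,3,2,0} = 1
G(26) = mex{1,2,3,1} = 0
G(27) = mex{0,3,2,0} = 1
G(28) = mex{1,2,3,1} = 0
G(29) = mex{0,3,2,2} = 1
G(30) = mex{1,0,3,3} = 2
G(31) = mex{2,1,0,2} = 3

3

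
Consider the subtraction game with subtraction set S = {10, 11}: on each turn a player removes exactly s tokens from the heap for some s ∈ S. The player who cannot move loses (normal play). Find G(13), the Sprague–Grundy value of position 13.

1

G(0) = 0
G(1) = mex{} = 0
G(2) = mex{} = 0
G(3) = mex{} = 0
G(4) = mex{} = 0
G(5) = mex{} = 0
G(6) = mex{} = 0
G(7) = mex{} = 0
G(8) = mex{} = 0
G(9) = mex{} = 0
G(10) = mex{0} = 1
G(11) = mex{0,0} = 1
G(12) = mex{0,0} = 1
G(13) = mex{0,0} = 1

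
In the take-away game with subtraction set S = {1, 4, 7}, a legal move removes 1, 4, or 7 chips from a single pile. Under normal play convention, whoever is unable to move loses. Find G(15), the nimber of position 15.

n :  0  1  2  3  4  5  6  7  8  9 10 11 12 13 14 15
G :  0  1  0  1  2  0  1  2  0  1  0  1  2  0  1  2

2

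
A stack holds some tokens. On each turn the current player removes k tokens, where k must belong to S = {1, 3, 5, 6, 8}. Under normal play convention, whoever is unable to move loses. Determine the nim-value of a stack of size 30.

G(0) = 0
G(1) = mex{0} = 1
G(2) = mex{1} = 0
G(3) = mex{0,0} = 1
G(4) = mex{1,1} = 0
G(5) = mex{0,0,0} = 1
G(6) = mex{1,1,1,0} = 2
G(7) = mex{2,0,0,1} = 3
G(8) = mex{3,1,1,0,0} = 2
G(9) = mex{2,2,0,1,1} = 3
G(10) = mex{3,3,1,0,0} = 2
G(11) = mex{2,2,2,1,1} = 0
G(12) = mex{0,3,3,2,0} = 1
G(13) = mex{1,2,2,3,1} = 0
G(14) = mex{0,0,3,2,2} = 1
G(15) = mex{1,1,2,3,3} = 0
G(16) = mex{0,0,0,2,2} = 1
G(17) = mex{1,1,1,0,3} = 2
G(18) = mex{2,0,0,1,2} = 3
G(19) = mex{3,1,1,0,0} = 2
G(20) = mex{2,2,0,1,1} = 3
G(21) = mex{3,3,1,0,0} = 2
G(22) = mex{2,2,2,1,1} = 0
G(23) = mex{0,3,3,2,0} = 1
G(24) = mex{1,2,2,3,1} = 0
G(25) = mex{0,0,3,2,2} = 1
G(26) = mex{1,1,2,3,3} = 0
G(27) = mex{0,0,0,2,2} = 1
G(28) = mex{1,1,1,0,3} = 2
G(29) = mex{2,0,0,1,2} = 3
G(30) = mex{3,1,1,0,0} = 2

2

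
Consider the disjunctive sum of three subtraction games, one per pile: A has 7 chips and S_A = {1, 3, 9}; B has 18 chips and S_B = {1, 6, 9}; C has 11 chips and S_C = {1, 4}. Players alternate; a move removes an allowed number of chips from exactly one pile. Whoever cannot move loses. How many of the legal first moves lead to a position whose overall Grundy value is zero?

6

Pile A, S = {1, 3, 9}:
G(0) = 0
G(1) = mex{0} = 1
G(2) = mex{1} = 0
G(3) = mex{0,0} = 1
G(4) = mex{1,1} = 0
G(5) = mex{0,0} = 1
G(6) = mex{1,1} = 0
G(7) = mex{0,0} = 1
G_A(7) = 1.
Pile B, S = {1, 6, 9}:
n :  0  1  2  3  4  5  6  7  8  9 10 11 12 13 14 15 16 17 18
G :  0  1  0  1  0  1  2  0  1  2  3  2  0  1  0  1  2  0  1
G_B(18) = 1.
Pile C, S = {1, 4}:
G(0) = 0
G(1) = mex{0} = 1
G(2) = mex{1} = 0
G(3) = mex{0} = 1
G(4) = mex{1,0} = 2
G(5) = mex{2,1} = 0
G(6) = mex{0,0} = 1
G(7) = mex{1,1} = 0
G(8) = mex{0,2} = 1
G(9) = mex{1,0} = 2
G(10) = mex{2,1} = 0
G(11) = mex{0,0} = 1
G_C(11) = 1.
Combined Grundy value = 1 ⊕ 1 ⊕ 1 = 1.
A winning move leaves total XOR = 0, i.e. changes one component's Grundy value g to g ⊕ X where X is the current total.
Pile A: need g' = 1⊕1 = 0. Options: 7−1→G=0, 7−3→G=0. Hits: 2.
Pile B: need g' = 1⊕1 = 0. Options: 18−1→G=0, 18−6→G=0, 18−9→G=2. Hits: 2.
Pile C: need g' = 1⊕1 = 0. Options: 11−1→G=0, 11−4→G=0. Hits: 2.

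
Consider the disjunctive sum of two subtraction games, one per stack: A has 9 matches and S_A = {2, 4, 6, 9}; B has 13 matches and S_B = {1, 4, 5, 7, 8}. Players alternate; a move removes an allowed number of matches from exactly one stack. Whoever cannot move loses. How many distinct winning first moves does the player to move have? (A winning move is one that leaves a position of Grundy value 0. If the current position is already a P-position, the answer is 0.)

2

Stack A, S = {2, 4, 6, 9}:
G(0) = 0
G(1) = mex{} = 0
G(2) = mex{0} = 1
G(3) = mex{0} = 1
G(4) = mex{1,0} = 2
G(5) = mex{1,0} = 2
G(6) = mex{2,1,0} = 3
G(7) = mex{2,1,0} = 3
G(8) = mex{3,2,1} = 0
G(9) = mex{3,2,1,0} = 4
G_A(9) = 4.
Stack B, S = {1, 4, 5, 7, 8}:
n :  0  1  2  3  4  5  6  7  8  9 10 11 12 13
G :  0  1  0  1  2  3  2  3  4  5  4  0  1  0
G_B(13) = 0.
Combined Grundy value = 4 ⊕ 0 = 4.
A winning move leaves total XOR = 0, i.e. changes one component's Grundy value g to g ⊕ X where X is the current total.
Stack A: need g' = 4⊕4 = 0. Options: 9−2→G=3, 9−4→G=2, 9−6→G=1, 9−9→G=0. Hits: 1.
Stack B: need g' = 0⊕4 = 4. Options: 13−1→G=1, 13−4→G=5, 13−5→G=4, 13−7→G=2, 13−8→G=3. Hits: 1.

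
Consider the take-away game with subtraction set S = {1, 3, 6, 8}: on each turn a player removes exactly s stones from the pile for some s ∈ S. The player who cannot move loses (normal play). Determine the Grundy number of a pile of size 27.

0

n :  0  1  2  3  4  5  6  7  8  9 10 11 12 13 14 15 16 17 18 19 20 21 22 23 24 25 26 27
G :  0  1  0  1  0  1  2  3  2  0  1  0  1  0  1  2  3  2  0  1  0  1  0  1  2  3  2  0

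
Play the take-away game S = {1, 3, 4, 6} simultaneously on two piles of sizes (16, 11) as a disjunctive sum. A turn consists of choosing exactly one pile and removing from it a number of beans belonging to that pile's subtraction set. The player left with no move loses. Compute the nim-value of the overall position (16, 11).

2

All piles use S = {1, 3, 4, 6}:
G(0) = 0
G(1) = mex{0} = 1
G(2) = mex{1} = 0
G(3) = mex{0,0} = 1
G(4) = mex{1,1,0} = 2
G(5) = mex{2,0,1} = 3
G(6) = mex{3,1,0,0} = 2
G(7) = mex{2,2,1,1} = 0
G(8) = mex{0,3,2,0} = 1
G(9) = mex{1,2,3,1} = 0
G(10) = mex{0,0,2,2} = 1
G(11) = mex{1,1,0,3} = 2
G(12) = mex{2,0,1,2} = 3
G(13) = mex{3,1,0,0} = 2
G(14) = mex{2,2,1,1} = 0
G(15) = mex{0,3,2,0} = 1
G(16) = mex{1,2,3,1} = 0
Pile A: G(16) = 0.
Pile B: G(11) = 2.
Combined Grundy value = 0 ⊕ 2 = 2.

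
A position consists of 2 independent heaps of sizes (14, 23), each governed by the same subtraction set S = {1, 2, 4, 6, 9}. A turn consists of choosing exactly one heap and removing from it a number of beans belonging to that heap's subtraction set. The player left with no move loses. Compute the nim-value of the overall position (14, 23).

7

All heaps use S = {1, 2, 4, 6, 9}:
G(0) = 0
G(1) = mex{0} = 1
G(2) = mex{1,0} = 2
G(3) = mex{2,1} = 0
G(4) = mex{0,2,0} = 1
G(5) = mex{1,0,1} = 2
G(6) = mex{2,1,2,0} = 3
G(7) = mex{3,2,0,1} = 4
G(8) = mex{4,3,1,2} = 0
G(9) = mex{0,4,2,0,0} = 1
G(10) = mex{1,0,3,1,1} = 2
G(11) = mex{2,1,4,2,2} = 0
G(12) = mex{0,2,0,3,0} = 1
G(13) = mex{1,0,1,4,1} = 2
G(14) = mex{2,1,2,0,2} = 3
G(15) = mex{3,2,0,1,3} = 4
G(16) = mex{4,3,1,2,4} = 0
G(17) = mex{0,4,2,0,0} = 1
G(18) = mex{1,0,3,1,1} = 2
G(19) = mex{2,1,4,2,2} = 0
G(20) = mex{0,2,0,3,0} = 1
G(21) = mex{1,0,1,4,1} = 2
G(22) = mex{2,1,2,0,2} = 3
G(23) = mex{3,2,0,1,3} = 4
Heap A: G(14) = 3.
Heap B: G(23) = 4.
Combined Grundy value = 3 ⊕ 4 = 7.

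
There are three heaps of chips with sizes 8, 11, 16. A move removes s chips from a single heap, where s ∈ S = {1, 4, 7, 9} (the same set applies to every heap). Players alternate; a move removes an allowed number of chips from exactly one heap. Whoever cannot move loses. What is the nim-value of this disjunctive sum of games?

1

All heaps use S = {1, 4, 7, 9}:
n :  0  1  2  3  4  5  6  7  8  9 10 11 12 13 14 15 16
G :  0  1  0  1  2  0  1  2  0  1  0  1  2  0  1  2  0
Heap A: G(8) = 0.
Heap B: G(11) = 1.
Heap C: G(16) = 0.
Combined Grundy value = 0 ⊕ 1 ⊕ 0 = 1.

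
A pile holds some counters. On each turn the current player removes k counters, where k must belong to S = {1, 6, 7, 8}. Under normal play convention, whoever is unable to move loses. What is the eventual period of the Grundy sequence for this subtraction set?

n :  0  1  2  3  4  5  6  7  8  9 10 11 12 13 14 15 16 17 18 19 20 21 22 23 24 25 26 27
G :  0  1  0  1  0  1  2  3  2  3  2  3  4  0  1  0  1  0  1  2  3  2  3  2  3  4  0  1
G(n+13) = G(n) holds for n = 0,…,7 (a full window of length max(S) = 8), so the sequence is purely periodic with period 13.

13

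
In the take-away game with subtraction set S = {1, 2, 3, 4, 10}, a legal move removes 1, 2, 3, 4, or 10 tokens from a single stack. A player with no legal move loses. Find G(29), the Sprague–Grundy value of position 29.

G(0) = 0
G(1) = mex{0} = 1
G(2) = mex{1,0} = 2
G(3) = mex{2,1,0} = 3
G(4) = mex{3,2,1,0} = 4
G(5) = mex{4,3,2,1} = 0
G(6) = mex{0,4,3,2} = 1
G(7) = mex{1,0,4,3} = 2
G(8) = mex{2,1,0,4} = 3
G(9) = mex{3,2,1,0} = 4
G(10) = mex{4,3,2,1,0} = 5
G(11) = mex{5,4,3,2,1} = 0
G(12) = mex{0,5,4,3,2} = 1
G(13) = mex{1,0,5,4,3} = 2
G(14) = mex{2,1,0,5,4} = 3
G(15) = mex{3,2,1,0,0} = 4
G(16) = mex{4,3,2,1,1} = 0
G(17) = mex{0,4,3,2,2} = 1
G(18) = mex{1,0,4,3,3} = 2
G(19) = mex{2,1,0,4,4} = 3
G(20) = mex{3,2,1,0,5} = 4
G(21) = mex{4,3,2,1,0} = 5
G(22) = mex{5,4,3,2,1} = 0
G(23) = mex{0,5,4,3,2} = 1
G(24) = mex{1,0,5,4,3} = 2
G(25) = mex{2,1,0,5,4} = 3
G(26) = mex{3,2,1,0,0} = 4
G(27) = mex{4,3,2,1,1} = 0
G(28) = mex{0,4,3,2,2} = 1
G(29) = mex{1,0,4,3,3} = 2

2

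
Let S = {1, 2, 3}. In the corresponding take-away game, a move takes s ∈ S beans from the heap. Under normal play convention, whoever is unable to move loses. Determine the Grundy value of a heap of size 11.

G(0) = 0
G(1) = mex{0} = 1
G(2) = mex{1,0} = 2
G(3) = mex{2,1,0} = 3
G(4) = mex{3,2,1} = 0
G(5) = mex{0,3,2} = 1
G(6) = mex{1,0,3} = 2
G(7) = mex{2,1,0} = 3
G(8) = mex{3,2,1} = 0
G(9) = mex{0,3,2} = 1
G(10) = mex{1,0,3} = 2
G(11) = mex{2,1,0} = 3

3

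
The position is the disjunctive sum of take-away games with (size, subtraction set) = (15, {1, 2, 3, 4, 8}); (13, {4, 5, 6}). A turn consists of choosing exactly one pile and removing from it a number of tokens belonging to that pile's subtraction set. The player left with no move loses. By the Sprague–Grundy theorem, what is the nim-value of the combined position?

Pile A, S = {1, 2, 3, 4, 8}:
G(0) = 0
G(1) = mex{0} = 1
G(2) = mex{1,0} = 2
G(3) = mex{2,1,0} = 3
G(4) = mex{3,2,1,0} = 4
G(5) = mex{4,3,2,1} = 0
G(6) = mex{0,4,3,2} = 1
G(7) = mex{1,0,4,3} = 2
G(8) = mex{2,1,0,4,0} = 3
G(9) = mex{3,2,1,0,1} = 4
G(10) = mex{4,3,2,1,2} = 0
G(11) = mex{0,4,3,2,3} = 1
G(12) = mex{1,0,4,3,4} = 2
G(13) = mex{2,1,0,4,0} = 3
G(14) = mex{3,2,1,0,1} = 4
G(15) = mex{4,3,2,1,2} = 0
G_A(15) = 0.
Pile B, S = {4, 5, 6}:
n :  0  1  2  3  4  5  6  7  8  9 10 11 12 13
G :  0  0  0  0  1  1  1  1  2  2  0  0  0  0
G_B(13) = 0.
Combined Grundy value = 0 ⊕ 0 = 0.

0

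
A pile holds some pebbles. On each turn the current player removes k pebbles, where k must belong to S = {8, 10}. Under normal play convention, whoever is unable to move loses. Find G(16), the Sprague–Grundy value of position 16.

2

n :  0  1  2  3  4  5  6  7  8  9 10 11 12 13 14 15 16
G :  0  0  0  0  0  0  0  0  1  1  1  1  1  1  1  1  2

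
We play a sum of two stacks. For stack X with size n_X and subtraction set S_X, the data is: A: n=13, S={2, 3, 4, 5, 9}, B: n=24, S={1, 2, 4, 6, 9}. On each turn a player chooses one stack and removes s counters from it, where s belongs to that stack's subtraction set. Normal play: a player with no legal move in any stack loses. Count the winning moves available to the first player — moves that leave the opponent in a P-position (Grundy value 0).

Stack A, S = {2, 3, 4, 5, 9}:
G(0) = 0
G(1) = mex{} = 0
G(2) = mex{0} = 1
G(3) = mex{0,0} = 1
G(4) = mex{1,0,0} = 2
G(5) = mex{1,1,0,0} = 2
G(6) = mex{2,1,1,0} = 3
G(7) = mex{2,2,1,1} = 0
G(8) = mex{3,2,2,1} = 0
G(9) = mex{0,3,2,2,0} = 1
G(10) = mex{0,0,3,2,0} = 1
G(11) = mex{1,0,0,3,1} = 2
G(12) = mex{1,1,0,0,1} = 2
G(13) = mex{2,1,1,0,2} = 3
G_A(13) = 3.
Stack B, S = {1, 2, 4, 6, 9}:
G(0) = 0
G(1) = mex{0} = 1
G(2) = mex{1,0} = 2
G(3) = mex{2,1} = 0
G(4) = mex{0,2,0} = 1
G(5) = mex{1,0,1} = 2
G(6) = mex{2,1,2,0} = 3
G(7) = mex{3,2,0,1} = 4
G(8) = mex{4,3,1,2} = 0
G(9) = mex{0,4,2,0,0} = 1
G(10) = mex{1,0,3,1,1} = 2
G(11) = mex{2,1,4,2,2} = 0
G(12) = mex{0,2,0,3,0} = 1
G(13) = mex{1,0,1,4,1} = 2
G(14) = mex{2,1,2,0,2} = 3
G(15) = mex{3,2,0,1,3} = 4
G(16) = mex{4,3,1,2,4} = 0
G(17) = mex{0,4,2,0,0} = 1
G(18) = mex{1,0,3,1,1} = 2
G(19) = mex{2,1,4,2,2} = 0
G(20) = mex{0,2,0,3,0} = 1
G(21) = mex{1,0,1,4,1} = 2
G(22) = mex{2,1,2,0,2} = 3
G(23) = mex{3,2,0,1,3} = 4
G(24) = mex{4,3,1,2,4} = 0
G_B(24) = 0.
Combined Grundy value = 3 ⊕ 0 = 3.
A winning move leaves total XOR = 0, i.e. changes one component's Grundy value g to g ⊕ X where X is the current total.
Stack A: need g' = 3⊕3 = 0. Options: 13−2→G=2, 13−3→G=1, 13−4→G=1, 13−5→G=0, 13−9→G=2. Hits: 1.
Stack B: need g' = 0⊕3 = 3. Options: 24−1→G=4, 24−2→G=3, 24−4→G=1, 24−6→G=2, 24−9→G=4. Hits: 1.

2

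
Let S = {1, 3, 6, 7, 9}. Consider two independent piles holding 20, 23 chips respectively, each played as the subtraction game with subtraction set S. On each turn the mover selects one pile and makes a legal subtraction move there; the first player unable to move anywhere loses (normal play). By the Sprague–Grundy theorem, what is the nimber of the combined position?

1

All piles use S = {1, 3, 6, 7, 9}:
G(0) = 0
G(1) = mex{0} = 1
G(2) = mex{1} = 0
G(3) = mex{0,0} = 1
G(4) = mex{1,1} = 0
G(5) = mex{0,0} = 1
G(6) = mex{1,1,0} = 2
G(7) = mex{2,0,1,0} = 3
G(8) = mex{3,1,0,1} = 2
G(9) = mex{2,2,1,0,0} = 3
G(10) = mex{3,3,0,1,1} = 2
G(11) = mex{2,2,1,0,0} = 3
G(12) = mex{3,3,2,1,1} = 0
G(13) = mex{0,2,3,2,0} = 1
G(14) = mex{1,3,2,3,1} = 0
G(15) = mex{0,0,3,2,2} = 1
G(16) = mex{1,1,2,3,3} = 0
G(17) = mex{0,0,3,2,2} = 1
G(18) = mex{1,1,0,3,3} = 2
G(19) = mex{2,0,1,0,2} = 3
G(20) = mex{3,1,0,1,3} = 2
G(21) = mex{2,2,1,0,0} = 3
G(22) = mex{3,3,0,1,1} = 2
G(23) = mex{2,2,1,0,0} = 3
Pile A: G(20) = 2.
Pile B: G(23) = 3.
Combined Grundy value = 2 ⊕ 3 = 1.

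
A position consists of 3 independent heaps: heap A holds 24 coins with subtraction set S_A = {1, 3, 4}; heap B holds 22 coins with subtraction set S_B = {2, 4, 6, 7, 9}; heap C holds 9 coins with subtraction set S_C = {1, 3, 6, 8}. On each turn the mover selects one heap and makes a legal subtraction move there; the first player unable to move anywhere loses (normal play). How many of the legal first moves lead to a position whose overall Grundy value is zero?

5

Heap A, S = {1, 3, 4}:
n :  0  1  2  3  4  5  6  7  8  9 10 11 12 13 14 15 16 17 18 19 20 21 22 23 24
G :  0  1  0  1  2  3  2  0  1  0  1  2  3  2  0  1  0  1  2  3  2  0  1  0  1
G_A(24) = 1.
Heap B, S = {2, 4, 6, 7, 9}:
n :  0  1  2  3  4  5  6  7  8  9 10 11 12 13 14 15 16 17 18 19 20 21 22
G :  0  0  1  1  2  2  3  3  4  4  5  0  0  1  1  2  2  3  3  4  4  5  0
G_B(22) = 0.
Heap C, S = {1, 3, 6, 8}:
n : 0 1 2 3 4 5 6 7 8 9
G : 0 1 0 1 0 1 2 3 2 0
G_C(9) = 0.
Combined Grundy value = 1 ⊕ 0 ⊕ 0 = 1.
A winning move leaves total XOR = 0, i.e. changes one component's Grundy value g to g ⊕ X where X is the current total.
Heap A: need g' = 1⊕1 = 0. Options: 24−1→G=0, 24−3→G=0, 24−4→G=2. Hits: 2.
Heap B: need g' = 0⊕1 = 1. Options: 22−2→G=4, 22−4→G=3, 22−6→G=2, 22−7→G=2, 22−9→G=1. Hits: 1.
Heap C: need g' = 0⊕1 = 1. Options: 9−1→G=2, 9−3→G=2, 9−6→G=1, 9−8→G=1. Hits: 2.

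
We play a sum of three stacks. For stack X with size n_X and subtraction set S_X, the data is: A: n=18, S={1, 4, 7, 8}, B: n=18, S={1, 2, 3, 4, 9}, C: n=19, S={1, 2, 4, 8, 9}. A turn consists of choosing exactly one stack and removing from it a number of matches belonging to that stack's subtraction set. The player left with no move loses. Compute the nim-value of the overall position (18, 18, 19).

1

Stack A, S = {1, 4, 7, 8}:
n :  0  1  2  3  4  5  6  7  8  9 10 11 12 13 14 15 16 17 18
G :  0  1  0  1  2  0  1  2  3  2  3  0  1  3  0  1  0  1  2
G_A(18) = 2.
Stack B, S = {1, 2, 3, 4, 9}:
n :  0  1  2  3  4  5  6  7  8  9 10 11 12 13 14 15 16 17 18
G :  0  1  2  3  4  0  1  2  3  4  0  1  2  3  4  0  1  2  3
G_B(18) = 3.
Stack C, S = {1, 2, 4, 8, 9}:
n :  0  1  2  3  4  5  6  7  8  9 10 11 12 13 14 15 16 17 18 19
G :  0  1  2  0  1  2  0  1  2  3  4  5  3  0  1  2  0  1  2  0
G_C(19) = 0.
Combined Grundy value = 2 ⊕ 3 ⊕ 0 = 1.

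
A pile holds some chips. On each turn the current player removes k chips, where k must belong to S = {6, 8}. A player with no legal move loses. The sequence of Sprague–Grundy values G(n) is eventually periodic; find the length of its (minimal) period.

G(0) = 0
G(1) = mex{} = 0
G(2) = mex{} = 0
G(3) = mex{} = 0
G(4) = mex{} = 0
G(5) = mex{} = 0
G(6) = mex{0} = 1
G(7) = mex{0} = 1
G(8) = mex{0,0} = 1
G(9) = mex{0,0} = 1
G(10) = mex{0,0} = 1
G(11) = mex{0,0} = 1
G(12) = mex{1,0} = 2
G(13) = mex{1,0} = 2
G(14) = mex{1,1} = 0
G(15) = mex{1,1} = 0
G(16) = mex{1,1} = 0
G(17) = mex{1,1} = 0
G(18) = mex{2,1} = 0
G(19) = mex{2,1} = 0
G(20) = mex{0,2} = 1
G(21) = mex{0,2} = 1
G(22) = mex{0,0} = 1
G(23) = mex{0,0} = 1
G(24) = mex{0,0} = 1
G(25) = mex{0,0} = 1
G(26) = mex{1,0} = 2
G(27) = mex{1,0} = 2
G(28) = mex{1,1} = 0
G(29) = mex{1,1} = 0
G(n+14) = G(n) holds for n = 0,…,7 (a full window of length max(S) = 8), so the sequence is purely periodic with period 14.

14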